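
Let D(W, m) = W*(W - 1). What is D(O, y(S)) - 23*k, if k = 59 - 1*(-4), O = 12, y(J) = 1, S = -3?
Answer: -1317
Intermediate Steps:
k = 63 (k = 59 + 4 = 63)
D(W, m) = W*(-1 + W)
D(O, y(S)) - 23*k = 12*(-1 + 12) - 23*63 = 12*11 - 1449 = 132 - 1449 = -1317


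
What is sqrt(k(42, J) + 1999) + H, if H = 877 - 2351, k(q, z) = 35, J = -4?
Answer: -1474 + 3*sqrt(226) ≈ -1428.9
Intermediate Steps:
H = -1474
sqrt(k(42, J) + 1999) + H = sqrt(35 + 1999) - 1474 = sqrt(2034) - 1474 = 3*sqrt(226) - 1474 = -1474 + 3*sqrt(226)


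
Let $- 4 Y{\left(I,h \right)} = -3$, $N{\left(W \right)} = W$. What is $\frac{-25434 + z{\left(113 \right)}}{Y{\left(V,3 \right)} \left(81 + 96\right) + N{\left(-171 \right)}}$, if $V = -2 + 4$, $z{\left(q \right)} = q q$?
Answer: $\frac{2980}{9} \approx 331.11$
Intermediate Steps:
$z{\left(q \right)} = q^{2}$
$V = 2$
$Y{\left(I,h \right)} = \frac{3}{4}$ ($Y{\left(I,h \right)} = \left(- \frac{1}{4}\right) \left(-3\right) = \frac{3}{4}$)
$\frac{-25434 + z{\left(113 \right)}}{Y{\left(V,3 \right)} \left(81 + 96\right) + N{\left(-171 \right)}} = \frac{-25434 + 113^{2}}{\frac{3 \left(81 + 96\right)}{4} - 171} = \frac{-25434 + 12769}{\frac{3}{4} \cdot 177 - 171} = - \frac{12665}{\frac{531}{4} - 171} = - \frac{12665}{- \frac{153}{4}} = \left(-12665\right) \left(- \frac{4}{153}\right) = \frac{2980}{9}$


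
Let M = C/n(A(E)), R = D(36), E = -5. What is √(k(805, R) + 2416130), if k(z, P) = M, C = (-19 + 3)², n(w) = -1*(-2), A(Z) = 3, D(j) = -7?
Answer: √2416258 ≈ 1554.4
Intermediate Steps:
R = -7
n(w) = 2
C = 256 (C = (-16)² = 256)
M = 128 (M = 256/2 = 256*(½) = 128)
k(z, P) = 128
√(k(805, R) + 2416130) = √(128 + 2416130) = √2416258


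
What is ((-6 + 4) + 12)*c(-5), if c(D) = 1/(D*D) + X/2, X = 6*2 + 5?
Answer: 427/5 ≈ 85.400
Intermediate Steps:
X = 17 (X = 12 + 5 = 17)
c(D) = 17/2 + D**(-2) (c(D) = 1/(D*D) + 17/2 = D**(-2) + 17*(1/2) = D**(-2) + 17/2 = 17/2 + D**(-2))
((-6 + 4) + 12)*c(-5) = ((-6 + 4) + 12)*(17/2 + (-5)**(-2)) = (-2 + 12)*(17/2 + 1/25) = 10*(427/50) = 427/5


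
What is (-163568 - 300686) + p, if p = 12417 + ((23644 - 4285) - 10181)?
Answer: -442659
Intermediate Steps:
p = 21595 (p = 12417 + (19359 - 10181) = 12417 + 9178 = 21595)
(-163568 - 300686) + p = (-163568 - 300686) + 21595 = -464254 + 21595 = -442659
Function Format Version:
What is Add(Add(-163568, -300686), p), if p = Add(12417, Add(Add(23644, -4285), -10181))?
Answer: -442659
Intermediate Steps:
p = 21595 (p = Add(12417, Add(19359, -10181)) = Add(12417, 9178) = 21595)
Add(Add(-163568, -300686), p) = Add(Add(-163568, -300686), 21595) = Add(-464254, 21595) = -442659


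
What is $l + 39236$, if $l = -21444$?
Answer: $17792$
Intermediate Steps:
$l + 39236 = -21444 + 39236 = 17792$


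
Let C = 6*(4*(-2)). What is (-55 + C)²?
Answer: 10609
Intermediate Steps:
C = -48 (C = 6*(-8) = -48)
(-55 + C)² = (-55 - 48)² = (-103)² = 10609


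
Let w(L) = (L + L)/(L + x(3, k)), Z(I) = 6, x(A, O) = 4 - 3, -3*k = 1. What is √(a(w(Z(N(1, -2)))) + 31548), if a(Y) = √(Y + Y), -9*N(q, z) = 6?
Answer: √(1545852 + 14*√42)/7 ≈ 177.62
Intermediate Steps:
k = -⅓ (k = -⅓*1 = -⅓ ≈ -0.33333)
x(A, O) = 1
N(q, z) = -⅔ (N(q, z) = -⅑*6 = -⅔)
w(L) = 2*L/(1 + L) (w(L) = (L + L)/(L + 1) = (2*L)/(1 + L) = 2*L/(1 + L))
a(Y) = √2*√Y (a(Y) = √(2*Y) = √2*√Y)
√(a(w(Z(N(1, -2)))) + 31548) = √(√2*√(2*6/(1 + 6)) + 31548) = √(√2*√(2*6/7) + 31548) = √(√2*√(2*6*(⅐)) + 31548) = √(√2*√(12/7) + 31548) = √(√2*(2*√21/7) + 31548) = √(2*√42/7 + 31548) = √(31548 + 2*√42/7)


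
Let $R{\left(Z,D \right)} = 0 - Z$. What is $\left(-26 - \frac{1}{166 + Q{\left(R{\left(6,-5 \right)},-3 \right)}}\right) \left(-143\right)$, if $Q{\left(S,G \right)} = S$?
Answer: $\frac{595023}{160} \approx 3718.9$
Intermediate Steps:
$R{\left(Z,D \right)} = - Z$
$\left(-26 - \frac{1}{166 + Q{\left(R{\left(6,-5 \right)},-3 \right)}}\right) \left(-143\right) = \left(-26 - \frac{1}{166 - 6}\right) \left(-143\right) = \left(-26 - \frac{1}{160}\right) \left(-143\right) = \left(- \frac{4161}{160}\right) \left(-143\right) = \frac{595023}{160}$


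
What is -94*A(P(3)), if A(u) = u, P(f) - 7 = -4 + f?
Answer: -564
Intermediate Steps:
P(f) = 3 + f (P(f) = 7 + (-4 + f) = 3 + f)
-94*A(P(3)) = -94*(3 + 3) = -94*6 = -564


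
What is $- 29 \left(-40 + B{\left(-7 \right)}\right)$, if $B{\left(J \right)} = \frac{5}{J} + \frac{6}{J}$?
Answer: $\frac{8439}{7} \approx 1205.6$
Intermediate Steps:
$B{\left(J \right)} = \frac{11}{J}$
$- 29 \left(-40 + B{\left(-7 \right)}\right) = - 29 \left(-40 + \frac{11}{-7}\right) = - 29 \left(-40 + 11 \left(- \frac{1}{7}\right)\right) = - 29 \left(-40 - \frac{11}{7}\right) = \left(-29\right) \left(- \frac{291}{7}\right) = \frac{8439}{7}$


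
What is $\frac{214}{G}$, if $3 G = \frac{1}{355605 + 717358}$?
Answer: $688842246$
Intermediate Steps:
$G = \frac{1}{3218889}$ ($G = \frac{1}{3 \left(355605 + 717358\right)} = \frac{1}{3 \cdot 1072963} = \frac{1}{3} \cdot \frac{1}{1072963} = \frac{1}{3218889} \approx 3.1067 \cdot 10^{-7}$)
$\frac{214}{G} = 214 \frac{1}{\frac{1}{3218889}} = 214 \cdot 3218889 = 688842246$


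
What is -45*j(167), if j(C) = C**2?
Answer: -1255005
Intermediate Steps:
-45*j(167) = -45*167**2 = -45*27889 = -1255005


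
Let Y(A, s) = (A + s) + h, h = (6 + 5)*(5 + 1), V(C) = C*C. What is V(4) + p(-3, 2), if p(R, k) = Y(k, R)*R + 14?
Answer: -165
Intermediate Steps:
V(C) = C**2
h = 66 (h = 11*6 = 66)
Y(A, s) = 66 + A + s (Y(A, s) = (A + s) + 66 = 66 + A + s)
p(R, k) = 14 + R*(66 + R + k) (p(R, k) = (66 + k + R)*R + 14 = (66 + R + k)*R + 14 = R*(66 + R + k) + 14 = 14 + R*(66 + R + k))
V(4) + p(-3, 2) = 4**2 + (14 - 3*(66 - 3 + 2)) = 16 + (14 - 3*65) = 16 + (14 - 195) = 16 - 181 = -165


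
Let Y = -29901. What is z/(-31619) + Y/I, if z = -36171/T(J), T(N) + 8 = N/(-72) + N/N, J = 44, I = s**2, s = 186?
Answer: -50683311997/49954352196 ≈ -1.0146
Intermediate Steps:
I = 34596 (I = 186**2 = 34596)
T(N) = -7 - N/72 (T(N) = -8 + (N/(-72) + N/N) = -8 + (N*(-1/72) + 1) = -8 + (-N/72 + 1) = -8 + (1 - N/72) = -7 - N/72)
z = 651078/137 (z = -36171/(-7 - 1/72*44) = -36171/(-7 - 11/18) = -36171/(-137/18) = -36171*(-18/137) = 651078/137 ≈ 4752.4)
z/(-31619) + Y/I = (651078/137)/(-31619) - 29901/34596 = (651078/137)*(-1/31619) - 29901*1/34596 = -651078/4331803 - 9967/11532 = -50683311997/49954352196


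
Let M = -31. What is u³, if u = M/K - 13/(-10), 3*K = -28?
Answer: 270840023/2744000 ≈ 98.703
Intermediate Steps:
K = -28/3 (K = (⅓)*(-28) = -28/3 ≈ -9.3333)
u = 647/140 (u = -31/(-28/3) - 13/(-10) = -31*(-3/28) - 13*(-⅒) = 93/28 + 13/10 = 647/140 ≈ 4.6214)
u³ = (647/140)³ = 270840023/2744000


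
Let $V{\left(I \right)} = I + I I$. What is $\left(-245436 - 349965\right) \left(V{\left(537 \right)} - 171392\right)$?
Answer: $-69967953114$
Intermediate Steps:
$V{\left(I \right)} = I + I^{2}$
$\left(-245436 - 349965\right) \left(V{\left(537 \right)} - 171392\right) = \left(-245436 - 349965\right) \left(537 \left(1 + 537\right) - 171392\right) = - 595401 \left(537 \cdot 538 - 171392\right) = - 595401 \left(288906 - 171392\right) = \left(-595401\right) 117514 = -69967953114$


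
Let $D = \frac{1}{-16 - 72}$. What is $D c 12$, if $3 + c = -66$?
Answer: $\frac{207}{22} \approx 9.4091$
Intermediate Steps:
$c = -69$ ($c = -3 - 66 = -69$)
$D = - \frac{1}{88}$ ($D = \frac{1}{-88} = - \frac{1}{88} \approx -0.011364$)
$D c 12 = \left(- \frac{1}{88}\right) \left(-69\right) 12 = \frac{69}{88} \cdot 12 = \frac{207}{22}$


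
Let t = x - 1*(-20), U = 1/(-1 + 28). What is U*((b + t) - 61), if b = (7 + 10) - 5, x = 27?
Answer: -2/27 ≈ -0.074074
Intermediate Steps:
U = 1/27 ≈ 0.037037
t = 47 (t = 27 - 1*(-20) = 27 + 20 = 47)
b = 12 (b = 17 - 5 = 12)
U*((b + t) - 61) = ((12 + 47) - 61)/27 = (59 - 61)/27 = (1/27)*(-2) = -2/27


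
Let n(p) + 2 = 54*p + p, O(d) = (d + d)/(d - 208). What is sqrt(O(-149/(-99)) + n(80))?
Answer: 4*sqrt(114874348193)/20443 ≈ 66.317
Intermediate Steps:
O(d) = 2*d/(-208 + d) (O(d) = (2*d)/(-208 + d) = 2*d/(-208 + d))
n(p) = -2 + 55*p (n(p) = -2 + (54*p + p) = -2 + 55*p)
sqrt(O(-149/(-99)) + n(80)) = sqrt(2*(-149/(-99))/(-208 - 149/(-99)) + (-2 + 55*80)) = sqrt(2*(-149*(-1/99))/(-208 - 149*(-1/99)) + (-2 + 4400)) = sqrt(2*(149/99)/(-208 + 149/99) + 4398) = sqrt(2*(149/99)/(-20443/99) + 4398) = sqrt(2*(149/99)*(-99/20443) + 4398) = sqrt(-298/20443 + 4398) = sqrt(89908016/20443) = 4*sqrt(114874348193)/20443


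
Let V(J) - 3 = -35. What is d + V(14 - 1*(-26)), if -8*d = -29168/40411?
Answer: -1289506/40411 ≈ -31.910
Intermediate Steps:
V(J) = -32 (V(J) = 3 - 35 = -32)
d = 3646/40411 (d = -(-3646)/40411 = -⅛*(-29168/40411) = 3646/40411 ≈ 0.090223)
d + V(14 - 1*(-26)) = 3646/40411 - 32 = -1289506/40411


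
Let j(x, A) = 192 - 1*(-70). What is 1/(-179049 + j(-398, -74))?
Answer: -1/178787 ≈ -5.5932e-6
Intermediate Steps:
j(x, A) = 262 (j(x, A) = 192 + 70 = 262)
1/(-179049 + j(-398, -74)) = 1/(-179049 + 262) = 1/(-178787) = -1/178787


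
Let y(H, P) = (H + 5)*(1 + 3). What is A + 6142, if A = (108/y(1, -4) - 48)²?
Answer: 32137/4 ≈ 8034.3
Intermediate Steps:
y(H, P) = 20 + 4*H (y(H, P) = (5 + H)*4 = 20 + 4*H)
A = 7569/4 (A = (108/(20 + 4*1) - 48)² = (108/(20 + 4) - 48)² = (108/24 - 48)² = (108*(1/24) - 48)² = (9/2 - 48)² = (-87/2)² = 7569/4 ≈ 1892.3)
A + 6142 = 7569/4 + 6142 = 32137/4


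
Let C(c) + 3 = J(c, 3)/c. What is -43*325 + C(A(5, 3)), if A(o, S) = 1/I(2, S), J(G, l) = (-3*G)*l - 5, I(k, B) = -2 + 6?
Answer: -14007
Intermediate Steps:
I(k, B) = 4
J(G, l) = -5 - 3*G*l (J(G, l) = -3*G*l - 5 = -5 - 3*G*l)
A(o, S) = ¼ (A(o, S) = 1/4 = ¼)
C(c) = -3 + (-5 - 9*c)/c (C(c) = -3 + (-5 - 3*c*3)/c = -3 + (-5 - 9*c)/c)
-43*325 + C(A(5, 3)) = -43*325 + (-12 - 5/¼) = -13975 + (-12 - 5*4) = -13975 + (-12 - 20) = -13975 - 32 = -14007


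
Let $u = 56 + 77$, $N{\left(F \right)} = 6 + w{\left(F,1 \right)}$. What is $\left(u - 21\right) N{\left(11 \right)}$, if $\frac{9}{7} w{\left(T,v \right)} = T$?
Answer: $\frac{14672}{9} \approx 1630.2$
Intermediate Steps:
$w{\left(T,v \right)} = \frac{7 T}{9}$
$N{\left(F \right)} = 6 + \frac{7 F}{9}$
$u = 133$
$\left(u - 21\right) N{\left(11 \right)} = \left(133 - 21\right) \left(6 + \frac{7}{9} \cdot 11\right) = 112 \left(6 + \frac{77}{9}\right) = 112 \cdot \frac{131}{9} = \frac{14672}{9}$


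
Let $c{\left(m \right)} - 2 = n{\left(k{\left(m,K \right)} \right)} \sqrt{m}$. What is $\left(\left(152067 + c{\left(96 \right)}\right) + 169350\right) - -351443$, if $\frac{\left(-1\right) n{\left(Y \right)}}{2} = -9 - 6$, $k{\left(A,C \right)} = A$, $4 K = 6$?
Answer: $672862 + 120 \sqrt{6} \approx 6.7316 \cdot 10^{5}$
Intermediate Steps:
$K = \frac{3}{2}$ ($K = \frac{1}{4} \cdot 6 = \frac{3}{2} \approx 1.5$)
$n{\left(Y \right)} = 30$ ($n{\left(Y \right)} = - 2 \left(-9 - 6\right) = \left(-2\right) \left(-15\right) = 30$)
$c{\left(m \right)} = 2 + 30 \sqrt{m}$
$\left(\left(152067 + c{\left(96 \right)}\right) + 169350\right) - -351443 = \left(\left(152067 + \left(2 + 30 \sqrt{96}\right)\right) + 169350\right) - -351443 = \left(\left(152067 + \left(2 + 30 \cdot 4 \sqrt{6}\right)\right) + 169350\right) + 351443 = \left(\left(152067 + \left(2 + 120 \sqrt{6}\right)\right) + 169350\right) + 351443 = \left(\left(152069 + 120 \sqrt{6}\right) + 169350\right) + 351443 = \left(321419 + 120 \sqrt{6}\right) + 351443 = 672862 + 120 \sqrt{6}$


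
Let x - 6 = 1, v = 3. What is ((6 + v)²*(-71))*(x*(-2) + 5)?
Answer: 51759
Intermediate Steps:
x = 7 (x = 6 + 1 = 7)
((6 + v)²*(-71))*(x*(-2) + 5) = ((6 + 3)²*(-71))*(7*(-2) + 5) = (9²*(-71))*(-14 + 5) = (81*(-71))*(-9) = -5751*(-9) = 51759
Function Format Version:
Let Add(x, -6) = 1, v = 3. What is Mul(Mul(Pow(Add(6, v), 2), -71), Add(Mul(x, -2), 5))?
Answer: 51759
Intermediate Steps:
x = 7 (x = Add(6, 1) = 7)
Mul(Mul(Pow(Add(6, v), 2), -71), Add(Mul(x, -2), 5)) = Mul(Mul(Pow(Add(6, 3), 2), -71), Add(Mul(7, -2), 5)) = Mul(Mul(Pow(9, 2), -71), Add(-14, 5)) = Mul(Mul(81, -71), -9) = Mul(-5751, -9) = 51759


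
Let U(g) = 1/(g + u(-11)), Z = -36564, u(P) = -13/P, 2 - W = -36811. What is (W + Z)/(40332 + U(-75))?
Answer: 202188/32749573 ≈ 0.0061738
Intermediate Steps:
W = 36813 (W = 2 - 1*(-36811) = 2 + 36811 = 36813)
U(g) = 1/(13/11 + g) (U(g) = 1/(g - 13/(-11)) = 1/(g - 13*(-1/11)) = 1/(g + 13/11) = 1/(13/11 + g))
(W + Z)/(40332 + U(-75)) = (36813 - 36564)/(40332 + 11/(13 + 11*(-75))) = 249/(40332 + 11/(13 - 825)) = 249/(40332 + 11/(-812)) = 249/(40332 + 11*(-1/812)) = 249/(40332 - 11/812) = 249/(32749573/812) = 249*(812/32749573) = 202188/32749573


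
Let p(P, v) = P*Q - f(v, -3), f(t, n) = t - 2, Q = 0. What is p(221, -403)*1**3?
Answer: 405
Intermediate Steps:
f(t, n) = -2 + t
p(P, v) = 2 - v (p(P, v) = P*0 - (-2 + v) = 0 + (2 - v) = 2 - v)
p(221, -403)*1**3 = (2 - 1*(-403))*1**3 = (2 + 403)*1 = 405*1 = 405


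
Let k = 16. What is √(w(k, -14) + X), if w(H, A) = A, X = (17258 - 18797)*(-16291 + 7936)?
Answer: √12858331 ≈ 3585.9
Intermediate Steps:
X = 12858345 (X = -1539*(-8355) = 12858345)
√(w(k, -14) + X) = √(-14 + 12858345) = √12858331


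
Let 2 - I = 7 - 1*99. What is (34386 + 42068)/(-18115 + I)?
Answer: -76454/18021 ≈ -4.2425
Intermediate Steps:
I = 94 (I = 2 - (7 - 1*99) = 2 - (7 - 99) = 2 - 1*(-92) = 2 + 92 = 94)
(34386 + 42068)/(-18115 + I) = (34386 + 42068)/(-18115 + 94) = 76454/(-18021) = 76454*(-1/18021) = -76454/18021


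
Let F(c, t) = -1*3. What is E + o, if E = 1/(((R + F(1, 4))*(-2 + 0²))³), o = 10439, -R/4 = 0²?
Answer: 2254825/216 ≈ 10439.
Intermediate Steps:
F(c, t) = -3
R = 0 (R = -4*0² = -4*0 = 0)
E = 1/216 (E = 1/(((0 - 3)*(-2 + 0²))³) = 1/((-3*(-2 + 0))³) = 1/((-3*(-2))³) = 1/(6³) = 1/216 ≈ 0.0046296)
E + o = 1/216 + 10439 = 2254825/216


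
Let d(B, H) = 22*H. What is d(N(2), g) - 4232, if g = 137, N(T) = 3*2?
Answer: -1218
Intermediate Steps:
N(T) = 6
d(N(2), g) - 4232 = 22*137 - 4232 = 3014 - 4232 = -1218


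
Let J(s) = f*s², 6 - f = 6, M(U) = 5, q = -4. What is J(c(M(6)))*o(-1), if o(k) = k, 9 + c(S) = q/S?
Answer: 0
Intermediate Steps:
c(S) = -9 - 4/S
f = 0 (f = 6 - 1*6 = 6 - 6 = 0)
J(s) = 0 (J(s) = 0*s² = 0)
J(c(M(6)))*o(-1) = 0*(-1) = 0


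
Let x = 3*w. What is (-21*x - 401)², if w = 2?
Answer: 277729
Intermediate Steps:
x = 6 (x = 3*2 = 6)
(-21*x - 401)² = (-21*6 - 401)² = (-126 - 401)² = (-527)² = 277729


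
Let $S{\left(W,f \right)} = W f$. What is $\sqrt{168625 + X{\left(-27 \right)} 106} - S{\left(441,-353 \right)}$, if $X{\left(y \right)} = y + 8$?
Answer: $155673 + \sqrt{166611} \approx 1.5608 \cdot 10^{5}$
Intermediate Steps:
$X{\left(y \right)} = 8 + y$
$\sqrt{168625 + X{\left(-27 \right)} 106} - S{\left(441,-353 \right)} = \sqrt{168625 + \left(8 - 27\right) 106} - 441 \left(-353\right) = \sqrt{168625 - 2014} - -155673 = \sqrt{168625 - 2014} + 155673 = \sqrt{166611} + 155673 = 155673 + \sqrt{166611}$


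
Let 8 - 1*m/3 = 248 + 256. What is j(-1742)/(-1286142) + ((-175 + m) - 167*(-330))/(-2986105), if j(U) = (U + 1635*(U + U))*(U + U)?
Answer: -2280022178044489/147713656035 ≈ -15435.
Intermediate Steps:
m = -1488 (m = 24 - 3*(248 + 256) = 24 - 3*504 = 24 - 1512 = -1488)
j(U) = 6542*U² (j(U) = (U + 1635*(2*U))*(2*U) = (U + 3270*U)*(2*U) = (3271*U)*(2*U) = 6542*U²)
j(-1742)/(-1286142) + ((-175 + m) - 167*(-330))/(-2986105) = (6542*(-1742)²)/(-1286142) + ((-175 - 1488) - 167*(-330))/(-2986105) = (6542*3034564)*(-1/1286142) + (-1663 + 55110)*(-1/2986105) = 19852117688*(-1/1286142) + 53447*(-1/2986105) = -763542988/49467 - 53447/2986105 = -2280022178044489/147713656035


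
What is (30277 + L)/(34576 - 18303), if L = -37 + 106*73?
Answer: 37978/16273 ≈ 2.3338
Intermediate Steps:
L = 7701 (L = -37 + 7738 = 7701)
(30277 + L)/(34576 - 18303) = (30277 + 7701)/(34576 - 18303) = 37978/16273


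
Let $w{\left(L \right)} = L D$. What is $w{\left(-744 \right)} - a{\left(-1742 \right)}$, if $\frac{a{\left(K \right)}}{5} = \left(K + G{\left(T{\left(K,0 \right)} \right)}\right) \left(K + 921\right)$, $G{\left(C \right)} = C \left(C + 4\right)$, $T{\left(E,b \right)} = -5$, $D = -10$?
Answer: $-7122945$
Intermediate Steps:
$G{\left(C \right)} = C \left(4 + C\right)$
$a{\left(K \right)} = 5 \left(5 + K\right) \left(921 + K\right)$ ($a{\left(K \right)} = 5 \left(K - 5 \left(4 - 5\right)\right) \left(K + 921\right) = 5 \left(K - -5\right) \left(921 + K\right) = 5 \left(K + 5\right) \left(921 + K\right) = 5 \left(5 + K\right) \left(921 + K\right)$)
$w{\left(L \right)} = - 10 L$ ($w{\left(L \right)} = L \left(-10\right) = - 10 L$)
$w{\left(-744 \right)} - a{\left(-1742 \right)} = \left(-10\right) \left(-744\right) - \left(23025 + 5 \left(-1742\right)^{2} + 4630 \left(-1742\right)\right) = 7440 - \left(23025 + 5 \cdot 3034564 - 8065460\right) = 7440 - \left(23025 + 15172820 - 8065460\right) = 7440 - 7130385 = -7122945$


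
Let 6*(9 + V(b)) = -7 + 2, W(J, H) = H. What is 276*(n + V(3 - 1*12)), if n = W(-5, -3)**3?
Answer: -10166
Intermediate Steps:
n = -27 (n = (-3)**3 = -27)
V(b) = -59/6 (V(b) = -9 + (-7 + 2)/6 = -9 + (1/6)*(-5) = -9 - 5/6 = -59/6)
276*(n + V(3 - 1*12)) = 276*(-27 - 59/6) = 276*(-221/6) = -10166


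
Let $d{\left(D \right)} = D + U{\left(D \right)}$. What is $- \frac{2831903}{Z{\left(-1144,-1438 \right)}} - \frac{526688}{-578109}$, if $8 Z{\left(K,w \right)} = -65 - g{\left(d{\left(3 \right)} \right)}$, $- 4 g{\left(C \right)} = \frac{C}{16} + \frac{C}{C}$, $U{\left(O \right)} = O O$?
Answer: $\frac{209555566331360}{597186597} \approx 3.509 \cdot 10^{5}$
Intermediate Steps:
$U{\left(O \right)} = O^{2}$
$d{\left(D \right)} = D + D^{2}$
$g{\left(C \right)} = - \frac{1}{4} - \frac{C}{64}$ ($g{\left(C \right)} = - \frac{\frac{C}{16} + \frac{C}{C}}{4} = - \frac{C \frac{1}{16} + 1}{4} = - \frac{\frac{C}{16} + 1}{4} = - \frac{1 + \frac{C}{16}}{4} = - \frac{1}{4} - \frac{C}{64}$)
$Z{\left(K,w \right)} = - \frac{1033}{128}$ ($Z{\left(K,w \right)} = \frac{-65 - \left(- \frac{1}{4} - \frac{3 \left(1 + 3\right)}{64}\right)}{8} = \frac{-65 - \left(- \frac{1}{4} - \frac{3 \cdot 4}{64}\right)}{8} = \frac{-65 - \left(- \frac{1}{4} - \frac{3}{16}\right)}{8} = \frac{-65 - - \frac{7}{16}}{8} = \frac{-65 + \frac{7}{16}}{8} = \frac{1}{8} \left(- \frac{1033}{16}\right) = - \frac{1033}{128}$)
$- \frac{2831903}{Z{\left(-1144,-1438 \right)}} - \frac{526688}{-578109} = - \frac{2831903}{- \frac{1033}{128}} - \frac{526688}{-578109} = \left(-2831903\right) \left(- \frac{128}{1033}\right) - - \frac{526688}{578109} = \frac{362483584}{1033} + \frac{526688}{578109} = \frac{209555566331360}{597186597}$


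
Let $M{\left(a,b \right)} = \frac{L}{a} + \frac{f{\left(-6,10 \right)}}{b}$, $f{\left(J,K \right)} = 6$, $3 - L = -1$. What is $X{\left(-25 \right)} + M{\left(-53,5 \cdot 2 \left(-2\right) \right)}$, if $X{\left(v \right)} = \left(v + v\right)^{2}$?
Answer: $\frac{1324801}{530} \approx 2499.6$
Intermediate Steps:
$L = 4$ ($L = 3 - -1 = 3 + 1 = 4$)
$X{\left(v \right)} = 4 v^{2}$ ($X{\left(v \right)} = \left(2 v\right)^{2} = 4 v^{2}$)
$M{\left(a,b \right)} = \frac{4}{a} + \frac{6}{b}$
$X{\left(-25 \right)} + M{\left(-53,5 \cdot 2 \left(-2\right) \right)} = 4 \left(-25\right)^{2} + \left(\frac{4}{-53} + \frac{6}{5 \cdot 2 \left(-2\right)}\right) = 4 \cdot 625 + \left(4 \left(- \frac{1}{53}\right) + \frac{6}{10 \left(-2\right)}\right) = 2500 + \left(- \frac{4}{53} + \frac{6}{-20}\right) = 2500 + \left(- \frac{4}{53} + 6 \left(- \frac{1}{20}\right)\right) = 2500 - \frac{199}{530} = \frac{1324801}{530}$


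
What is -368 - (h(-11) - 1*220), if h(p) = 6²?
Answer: -184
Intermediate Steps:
h(p) = 36
-368 - (h(-11) - 1*220) = -368 - (36 - 1*220) = -368 - (36 - 220) = -368 - 1*(-184) = -368 + 184 = -184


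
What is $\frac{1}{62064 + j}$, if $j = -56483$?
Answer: $\frac{1}{5581} \approx 0.00017918$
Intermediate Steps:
$\frac{1}{62064 + j} = \frac{1}{62064 - 56483} = \frac{1}{5581}$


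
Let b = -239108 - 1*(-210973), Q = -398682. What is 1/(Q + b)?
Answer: -1/426817 ≈ -2.3429e-6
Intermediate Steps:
b = -28135 (b = -239108 + 210973 = -28135)
1/(Q + b) = 1/(-398682 - 28135) = 1/(-426817) = -1/426817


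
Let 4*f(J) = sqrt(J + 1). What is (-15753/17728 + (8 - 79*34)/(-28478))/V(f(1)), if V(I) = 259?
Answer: -200569175/65379108928 ≈ -0.0030678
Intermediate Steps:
f(J) = sqrt(1 + J)/4 (f(J) = sqrt(J + 1)/4 = sqrt(1 + J)/4)
(-15753/17728 + (8 - 79*34)/(-28478))/V(f(1)) = (-15753/17728 + (8 - 79*34)/(-28478))/259 = (-15753*1/17728 + (8 - 2686)*(-1/28478))*(1/259) = (-15753/17728 - 2678*(-1/28478))*(1/259) = (-15753/17728 + 1339/14239)*(1/259) = -200569175/252428992*1/259 = -200569175/65379108928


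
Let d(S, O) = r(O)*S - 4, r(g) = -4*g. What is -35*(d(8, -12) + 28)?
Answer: -14280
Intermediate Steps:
d(S, O) = -4 - 4*O*S (d(S, O) = (-4*O)*S - 4 = -4*O*S - 4 = -4 - 4*O*S)
-35*(d(8, -12) + 28) = -35*((-4 - 4*(-12)*8) + 28) = -35*((-4 + 384) + 28) = -35*(380 + 28) = -35*408 = -14280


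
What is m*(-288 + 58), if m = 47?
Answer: -10810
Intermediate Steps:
m*(-288 + 58) = 47*(-288 + 58) = 47*(-230) = -10810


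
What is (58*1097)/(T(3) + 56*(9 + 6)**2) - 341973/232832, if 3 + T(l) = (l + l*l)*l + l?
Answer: 2623249501/735516288 ≈ 3.5665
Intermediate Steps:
T(l) = -3 + l + l*(l + l**2) (T(l) = -3 + ((l + l*l)*l + l) = -3 + ((l + l**2)*l + l) = -3 + (l*(l + l**2) + l) = -3 + (l + l*(l + l**2)) = -3 + l + l*(l + l**2))
(58*1097)/(T(3) + 56*(9 + 6)**2) - 341973/232832 = (58*1097)/((-3 + 3 + 3**2 + 3**3) + 56*(9 + 6)**2) - 341973/232832 = 63626/((-3 + 3 + 9 + 27) + 56*15**2) - 341973*1/232832 = 63626/(36 + 56*225) - 341973/232832 = 63626/(36 + 12600) - 341973/232832 = 63626/12636 - 341973/232832 = 63626*(1/12636) - 341973/232832 = 31813/6318 - 341973/232832 = 2623249501/735516288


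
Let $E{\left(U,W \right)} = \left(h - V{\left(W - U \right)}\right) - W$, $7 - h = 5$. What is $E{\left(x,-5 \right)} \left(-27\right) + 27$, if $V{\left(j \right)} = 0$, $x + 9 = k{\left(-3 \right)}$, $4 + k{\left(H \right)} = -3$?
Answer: $-162$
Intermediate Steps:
$k{\left(H \right)} = -7$ ($k{\left(H \right)} = -4 - 3 = -7$)
$x = -16$ ($x = -9 - 7 = -16$)
$h = 2$ ($h = 7 - 5 = 2$)
$E{\left(U,W \right)} = 2 - W$ ($E{\left(U,W \right)} = \left(2 - 0\right) - W = \left(2 + 0\right) - W = 2 - W$)
$E{\left(x,-5 \right)} \left(-27\right) + 27 = \left(2 - -5\right) \left(-27\right) + 27 = \left(2 + 5\right) \left(-27\right) + 27 = 7 \left(-27\right) + 27 = -189 + 27 = -162$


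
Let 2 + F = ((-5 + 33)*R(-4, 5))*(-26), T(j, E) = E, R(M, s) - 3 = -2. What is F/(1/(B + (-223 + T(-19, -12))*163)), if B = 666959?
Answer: -458917420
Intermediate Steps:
R(M, s) = 1 (R(M, s) = 3 - 2 = 1)
F = -730 (F = -2 + ((-5 + 33)*1)*(-26) = -2 + (28*1)*(-26) = -2 + 28*(-26) = -2 - 728 = -730)
F/(1/(B + (-223 + T(-19, -12))*163)) = -730/(1/(666959 + (-223 - 12)*163)) = -730/(1/(666959 - 235*163)) = -730/(1/(666959 - 38305)) = -730/(1/628654) = -730/1/628654 = -730*628654 = -458917420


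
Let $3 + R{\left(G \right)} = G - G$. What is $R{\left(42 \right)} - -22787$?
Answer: $22784$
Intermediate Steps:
$R{\left(G \right)} = -3$ ($R{\left(G \right)} = -3 + \left(G - G\right) = -3 + 0 = -3$)
$R{\left(42 \right)} - -22787 = -3 - -22787 = -3 + 22787 = 22784$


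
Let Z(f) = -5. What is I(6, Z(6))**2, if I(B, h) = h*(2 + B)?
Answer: 1600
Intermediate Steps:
I(6, Z(6))**2 = (-5*(2 + 6))**2 = (-5*8)**2 = (-40)**2 = 1600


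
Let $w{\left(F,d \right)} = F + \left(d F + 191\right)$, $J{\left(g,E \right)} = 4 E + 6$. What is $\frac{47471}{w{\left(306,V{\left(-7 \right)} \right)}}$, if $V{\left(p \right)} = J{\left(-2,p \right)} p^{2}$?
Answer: $- \frac{47471}{329371} \approx -0.14413$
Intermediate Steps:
$J{\left(g,E \right)} = 6 + 4 E$
$V{\left(p \right)} = p^{2} \left(6 + 4 p\right)$ ($V{\left(p \right)} = \left(6 + 4 p\right) p^{2} = p^{2} \left(6 + 4 p\right)$)
$w{\left(F,d \right)} = 191 + F + F d$ ($w{\left(F,d \right)} = F + \left(F d + 191\right) = F + \left(191 + F d\right) = 191 + F + F d$)
$\frac{47471}{w{\left(306,V{\left(-7 \right)} \right)}} = \frac{47471}{191 + 306 + 306 \left(-7\right)^{2} \left(6 + 4 \left(-7\right)\right)} = \frac{47471}{191 + 306 + 306 \cdot 49 \left(6 - 28\right)} = \frac{47471}{191 + 306 + 306 \cdot 49 \left(-22\right)} = \frac{47471}{191 + 306 + 306 \left(-1078\right)} = \frac{47471}{191 + 306 - 329868} = \frac{47471}{-329371} = 47471 \left(- \frac{1}{329371}\right) = - \frac{47471}{329371}$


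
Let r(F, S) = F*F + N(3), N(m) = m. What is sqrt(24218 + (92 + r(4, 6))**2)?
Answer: sqrt(36539) ≈ 191.15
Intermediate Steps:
r(F, S) = 3 + F**2 (r(F, S) = F*F + 3 = F**2 + 3 = 3 + F**2)
sqrt(24218 + (92 + r(4, 6))**2) = sqrt(24218 + (92 + (3 + 4**2))**2) = sqrt(24218 + (92 + (3 + 16))**2) = sqrt(24218 + (92 + 19)**2) = sqrt(24218 + 111**2) = sqrt(24218 + 12321) = sqrt(36539)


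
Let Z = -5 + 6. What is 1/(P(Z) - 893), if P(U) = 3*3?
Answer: -1/884 ≈ -0.0011312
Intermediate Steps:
Z = 1
P(U) = 9
1/(P(Z) - 893) = 1/(9 - 893) = 1/(-884) = -1/884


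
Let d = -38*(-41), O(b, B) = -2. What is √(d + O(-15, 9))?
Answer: 2*√389 ≈ 39.446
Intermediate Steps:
d = 1558
√(d + O(-15, 9)) = √(1558 - 2) = √1556 = 2*√389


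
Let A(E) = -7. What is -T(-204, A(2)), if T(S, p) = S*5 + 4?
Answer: 1016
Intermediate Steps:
T(S, p) = 4 + 5*S (T(S, p) = 5*S + 4 = 4 + 5*S)
-T(-204, A(2)) = -(4 + 5*(-204)) = -(4 - 1020) = -1*(-1016) = 1016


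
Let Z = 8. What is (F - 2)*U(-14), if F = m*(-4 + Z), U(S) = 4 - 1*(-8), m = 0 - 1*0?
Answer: -24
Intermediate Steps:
m = 0 (m = 0 + 0 = 0)
U(S) = 12 (U(S) = 4 + 8 = 12)
F = 0 (F = 0*(-4 + 8) = 0*4 = 0)
(F - 2)*U(-14) = (0 - 2)*12 = -2*12 = -24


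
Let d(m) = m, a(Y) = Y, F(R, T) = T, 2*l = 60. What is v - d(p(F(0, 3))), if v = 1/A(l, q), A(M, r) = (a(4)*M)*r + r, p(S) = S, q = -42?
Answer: -15247/5082 ≈ -3.0002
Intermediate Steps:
l = 30 (l = (½)*60 = 30)
A(M, r) = r + 4*M*r (A(M, r) = (4*M)*r + r = 4*M*r + r = r + 4*M*r)
v = -1/5082 (v = 1/(-42*(1 + 4*30)) = 1/(-42*(1 + 120)) = 1/(-42*121) = 1/(-5082) = -1/5082 ≈ -0.00019677)
v - d(p(F(0, 3))) = -1/5082 - 1*3 = -1/5082 - 3 = -15247/5082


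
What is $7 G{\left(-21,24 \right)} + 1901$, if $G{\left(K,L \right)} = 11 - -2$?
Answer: $1992$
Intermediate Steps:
$G{\left(K,L \right)} = 13$ ($G{\left(K,L \right)} = 11 + 2 = 13$)
$7 G{\left(-21,24 \right)} + 1901 = 7 \cdot 13 + 1901 = 91 + 1901 = 1992$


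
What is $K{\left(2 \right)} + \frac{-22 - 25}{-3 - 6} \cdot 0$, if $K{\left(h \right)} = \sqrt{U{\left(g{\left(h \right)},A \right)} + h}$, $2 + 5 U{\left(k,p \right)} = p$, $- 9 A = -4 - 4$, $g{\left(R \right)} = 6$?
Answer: $\frac{4}{3} \approx 1.3333$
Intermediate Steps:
$A = \frac{8}{9}$ ($A = - \frac{-4 - 4}{9} = \left(- \frac{1}{9}\right) \left(-8\right) = \frac{8}{9} \approx 0.88889$)
$U{\left(k,p \right)} = - \frac{2}{5} + \frac{p}{5}$
$K{\left(h \right)} = \sqrt{- \frac{2}{9} + h}$ ($K{\left(h \right)} = \sqrt{\left(- \frac{2}{5} + \frac{1}{5} \cdot \frac{8}{9}\right) + h} = \sqrt{\left(- \frac{2}{5} + \frac{8}{45}\right) + h} = \sqrt{- \frac{2}{9} + h}$)
$K{\left(2 \right)} + \frac{-22 - 25}{-3 - 6} \cdot 0 = \frac{\sqrt{-2 + 9 \cdot 2}}{3} + \frac{-22 - 25}{-3 - 6} \cdot 0 = \frac{\sqrt{-2 + 18}}{3} + - \frac{47}{-9} \cdot 0 = \frac{\sqrt{16}}{3} + \left(-47\right) \left(- \frac{1}{9}\right) 0 = \frac{1}{3} \cdot 4 + \frac{47}{9} \cdot 0 = \frac{4}{3} + 0 = \frac{4}{3}$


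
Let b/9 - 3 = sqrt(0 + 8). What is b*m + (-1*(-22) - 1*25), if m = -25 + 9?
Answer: -435 - 288*sqrt(2) ≈ -842.29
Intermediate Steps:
b = 27 + 18*sqrt(2) (b = 27 + 9*sqrt(0 + 8) = 27 + 9*sqrt(8) = 27 + 9*(2*sqrt(2)) = 27 + 18*sqrt(2) ≈ 52.456)
m = -16
b*m + (-1*(-22) - 1*25) = (27 + 18*sqrt(2))*(-16) + (-1*(-22) - 1*25) = (-432 - 288*sqrt(2)) + (22 - 25) = (-432 - 288*sqrt(2)) - 3 = -435 - 288*sqrt(2)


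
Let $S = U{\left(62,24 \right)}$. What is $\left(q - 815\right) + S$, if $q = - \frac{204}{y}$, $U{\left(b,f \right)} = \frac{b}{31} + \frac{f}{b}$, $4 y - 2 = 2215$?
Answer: $- \frac{18624581}{22909} \approx -812.98$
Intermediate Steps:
$y = \frac{2217}{4}$ ($y = \frac{1}{2} + \frac{1}{4} \cdot 2215 = \frac{1}{2} + \frac{2215}{4} = \frac{2217}{4} \approx 554.25$)
$U{\left(b,f \right)} = \frac{b}{31} + \frac{f}{b}$ ($U{\left(b,f \right)} = b \frac{1}{31} + \frac{f}{b} = \frac{b}{31} + \frac{f}{b}$)
$q = - \frac{272}{739}$ ($q = - \frac{204}{\frac{2217}{4}} = \left(-204\right) \frac{4}{2217} = - \frac{272}{739} \approx -0.36806$)
$S = \frac{74}{31}$ ($S = \frac{1}{31} \cdot 62 + \frac{24}{62} = 2 + 24 \cdot \frac{1}{62} = 2 + \frac{12}{31} = \frac{74}{31} \approx 2.3871$)
$\left(q - 815\right) + S = \left(- \frac{272}{739} - 815\right) + \frac{74}{31} = - \frac{602557}{739} + \frac{74}{31} = - \frac{18624581}{22909}$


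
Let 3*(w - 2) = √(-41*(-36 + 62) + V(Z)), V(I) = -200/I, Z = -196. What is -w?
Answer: -2 - 2*I*√13046/21 ≈ -2.0 - 10.878*I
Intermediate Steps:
w = 2 + 2*I*√13046/21 (w = 2 + √(-41*(-36 + 62) - 200/(-196))/3 = 2 + √(-41*26 - 200*(-1/196))/3 = 2 + √(-1066 + 50/49)/3 = 2 + √(-52184/49)/3 = 2 + (2*I*√13046/7)/3 = 2 + 2*I*√13046/21 ≈ 2.0 + 10.878*I)
-w = -(2 + 2*I*√13046/21) = -2 - 2*I*√13046/21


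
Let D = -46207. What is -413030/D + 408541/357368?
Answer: 166481159027/16512903176 ≈ 10.082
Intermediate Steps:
-413030/D + 408541/357368 = -413030/(-46207) + 408541/357368 = -413030*(-1/46207) + 408541*(1/357368) = 413030/46207 + 408541/357368 = 166481159027/16512903176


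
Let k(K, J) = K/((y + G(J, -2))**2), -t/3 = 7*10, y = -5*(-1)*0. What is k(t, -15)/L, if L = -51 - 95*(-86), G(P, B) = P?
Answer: -14/121785 ≈ -0.00011496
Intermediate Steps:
y = 0 (y = 5*0 = 0)
L = 8119 (L = -51 + 8170 = 8119)
t = -210 (t = -21*10 = -3*70 = -210)
k(K, J) = K/J**2 (k(K, J) = K/((0 + J)**2) = K/(J**2) = K/J**2)
k(t, -15)/L = -210/(-15)**2/8119 = -210*1/225*(1/8119) = -14/15*1/8119 = -14/121785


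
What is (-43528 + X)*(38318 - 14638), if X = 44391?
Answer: 20435840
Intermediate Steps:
(-43528 + X)*(38318 - 14638) = (-43528 + 44391)*(38318 - 14638) = 863*23680 = 20435840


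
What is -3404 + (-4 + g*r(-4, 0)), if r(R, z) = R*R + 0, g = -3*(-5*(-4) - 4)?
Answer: -4176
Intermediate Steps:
g = -48 (g = -3*(20 - 4) = -3*16 = -48)
r(R, z) = R**2 (r(R, z) = R**2 + 0 = R**2)
-3404 + (-4 + g*r(-4, 0)) = -3404 + (-4 - 48*(-4)**2) = -3404 + (-4 - 48*16) = -3404 + (-4 - 768) = -3404 - 772 = -4176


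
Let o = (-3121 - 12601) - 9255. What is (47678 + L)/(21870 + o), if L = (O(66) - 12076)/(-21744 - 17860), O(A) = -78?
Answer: -944125833/61524814 ≈ -15.345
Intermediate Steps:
o = -24977 (o = -15722 - 9255 = -24977)
L = 6077/19802 (L = (-78 - 12076)/(-21744 - 17860) = -12154/(-39604) = -12154*(-1/39604) = 6077/19802 ≈ 0.30689)
(47678 + L)/(21870 + o) = (47678 + 6077/19802)/(21870 - 24977) = (944125833/19802)/(-3107) = (944125833/19802)*(-1/3107) = -944125833/61524814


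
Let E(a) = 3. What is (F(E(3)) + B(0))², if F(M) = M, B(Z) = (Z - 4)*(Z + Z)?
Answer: 9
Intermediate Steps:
B(Z) = 2*Z*(-4 + Z) (B(Z) = (-4 + Z)*(2*Z) = 2*Z*(-4 + Z))
(F(E(3)) + B(0))² = (3 + 2*0*(-4 + 0))² = (3 + 2*0*(-4))² = (3 + 0)² = 3² = 9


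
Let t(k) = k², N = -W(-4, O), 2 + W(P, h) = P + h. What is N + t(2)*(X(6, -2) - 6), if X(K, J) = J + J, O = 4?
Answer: -38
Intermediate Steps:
W(P, h) = -2 + P + h (W(P, h) = -2 + (P + h) = -2 + P + h)
X(K, J) = 2*J
N = 2 (N = -(-2 - 4 + 4) = -1*(-2) = 2)
N + t(2)*(X(6, -2) - 6) = 2 + 2²*(2*(-2) - 6) = 2 + 4*(-4 - 6) = 2 + 4*(-10) = 2 - 40 = -38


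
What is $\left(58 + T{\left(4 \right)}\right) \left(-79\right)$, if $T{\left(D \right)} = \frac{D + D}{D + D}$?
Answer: $-4661$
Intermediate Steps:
$T{\left(D \right)} = 1$ ($T{\left(D \right)} = \frac{2 D}{2 D} = 2 D \frac{1}{2 D} = 1$)
$\left(58 + T{\left(4 \right)}\right) \left(-79\right) = \left(58 + 1\right) \left(-79\right) = 59 \left(-79\right) = -4661$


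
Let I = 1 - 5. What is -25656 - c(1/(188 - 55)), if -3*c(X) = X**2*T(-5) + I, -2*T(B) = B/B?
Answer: -907705139/35378 ≈ -25657.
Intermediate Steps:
T(B) = -1/2 (T(B) = -B/(2*B) = -1/2*1 = -1/2)
I = -4
c(X) = 4/3 + X**2/6 (c(X) = -(X**2*(-1/2) - 4)/3 = -(-X**2/2 - 4)/3 = -(-4 - X**2/2)/3 = 4/3 + X**2/6)
-25656 - c(1/(188 - 55)) = -25656 - (4/3 + (1/(188 - 55))**2/6) = -25656 - (4/3 + (1/133)**2/6) = -25656 - (4/3 + (1/6)*(1/17689)) = -25656 - (4/3 + 1/106134) = -25656 - 1*47171/35378 = -25656 - 47171/35378 = -907705139/35378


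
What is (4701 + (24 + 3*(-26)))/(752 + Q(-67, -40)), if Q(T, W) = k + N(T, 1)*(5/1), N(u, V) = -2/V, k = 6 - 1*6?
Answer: 4647/742 ≈ 6.2628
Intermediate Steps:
k = 0 (k = 6 - 6 = 0)
Q(T, W) = -10 (Q(T, W) = 0 + (-2/1)*(5/1) = 0 + (-2*1)*(5*1) = 0 - 2*5 = 0 - 10 = -10)
(4701 + (24 + 3*(-26)))/(752 + Q(-67, -40)) = (4701 + (24 + 3*(-26)))/(752 - 10) = (4701 + (24 - 78))/742 = (4701 - 54)*(1/742) = 4647*(1/742) = 4647/742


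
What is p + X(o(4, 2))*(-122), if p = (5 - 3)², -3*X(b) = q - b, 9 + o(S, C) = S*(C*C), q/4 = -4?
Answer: -2794/3 ≈ -931.33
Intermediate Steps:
q = -16 (q = 4*(-4) = -16)
o(S, C) = -9 + S*C² (o(S, C) = -9 + S*(C*C) = -9 + S*C²)
X(b) = 16/3 + b/3 (X(b) = -(-16 - b)/3 = 16/3 + b/3)
p = 4 (p = 2² = 4)
p + X(o(4, 2))*(-122) = 4 + (16/3 + (-9 + 4*2²)/3)*(-122) = 4 + (16/3 + (-9 + 4*4)/3)*(-122) = 4 + (16/3 + (-9 + 16)/3)*(-122) = 4 + (16/3 + (⅓)*7)*(-122) = 4 + (16/3 + 7/3)*(-122) = 4 + (23/3)*(-122) = 4 - 2806/3 = -2794/3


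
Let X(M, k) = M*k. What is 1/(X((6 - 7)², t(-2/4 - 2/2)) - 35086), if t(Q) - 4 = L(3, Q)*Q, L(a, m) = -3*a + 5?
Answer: -1/35076 ≈ -2.8510e-5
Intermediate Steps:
L(a, m) = 5 - 3*a
t(Q) = 4 - 4*Q (t(Q) = 4 + (5 - 3*3)*Q = 4 + (5 - 9)*Q = 4 - 4*Q)
1/(X((6 - 7)², t(-2/4 - 2/2)) - 35086) = 1/((6 - 7)²*(4 - 4*(-2/4 - 2/2)) - 35086) = 1/((-1)²*(4 - 4*(-2*¼ - 2*½)) - 35086) = 1/(1*(4 - 4*(-½ - 1)) - 35086) = 1/(1*(4 - 4*(-3/2)) - 35086) = 1/(1*(4 + 6) - 35086) = 1/(1*10 - 35086) = 1/(10 - 35086) = 1/(-35076) = -1/35076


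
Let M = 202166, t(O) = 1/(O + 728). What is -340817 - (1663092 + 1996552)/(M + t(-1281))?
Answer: -38104613563281/111797797 ≈ -3.4084e+5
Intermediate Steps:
t(O) = 1/(728 + O)
-340817 - (1663092 + 1996552)/(M + t(-1281)) = -340817 - (1663092 + 1996552)/(202166 + 1/(728 - 1281)) = -340817 - 3659644/(202166 + 1/(-553)) = -340817 - 3659644/(202166 - 1/553) = -340817 - 3659644/111797797/553 = -340817 - 3659644*553/111797797 = -340817 - 1*2023783132/111797797 = -340817 - 2023783132/111797797 = -38104613563281/111797797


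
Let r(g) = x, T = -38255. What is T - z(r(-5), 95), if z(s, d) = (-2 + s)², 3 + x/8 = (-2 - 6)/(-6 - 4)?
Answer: -965979/25 ≈ -38639.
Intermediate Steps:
x = -88/5 (x = -24 + 8*((-2 - 6)/(-6 - 4)) = -24 + 8*(-8/(-10)) = -24 + 8*(-8*(-⅒)) = -24 + 8*(⅘) = -24 + 32/5 = -88/5 ≈ -17.600)
r(g) = -88/5
T - z(r(-5), 95) = -38255 - (-2 - 88/5)² = -38255 - (-98/5)² = -38255 - 1*9604/25 = -38255 - 9604/25 = -965979/25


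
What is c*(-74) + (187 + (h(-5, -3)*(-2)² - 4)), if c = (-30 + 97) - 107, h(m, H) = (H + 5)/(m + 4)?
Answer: 3135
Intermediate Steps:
h(m, H) = (5 + H)/(4 + m)
c = -40 (c = 67 - 107 = -40)
c*(-74) + (187 + (h(-5, -3)*(-2)² - 4)) = -40*(-74) + (187 + (((5 - 3)/(4 - 5))*(-2)² - 4)) = 2960 + (187 + ((2/(-1))*4 - 4)) = 2960 + (187 + (-1*2*4 - 4)) = 2960 + (187 + (-2*4 - 4)) = 2960 + (187 + (-8 - 4)) = 2960 + (187 - 12) = 2960 + 175 = 3135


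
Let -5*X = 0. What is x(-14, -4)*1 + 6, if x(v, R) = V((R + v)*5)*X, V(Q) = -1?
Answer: 6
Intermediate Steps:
X = 0 (X = -⅕*0 = 0)
x(v, R) = 0 (x(v, R) = -1*0 = 0)
x(-14, -4)*1 + 6 = 0*1 + 6 = 0 + 6 = 6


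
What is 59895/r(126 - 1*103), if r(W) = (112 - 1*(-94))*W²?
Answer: 59895/108974 ≈ 0.54963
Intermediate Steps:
r(W) = 206*W² (r(W) = (112 + 94)*W² = 206*W²)
59895/r(126 - 1*103) = 59895/((206*(126 - 1*103)²)) = 59895/((206*(126 - 103)²)) = 59895/((206*23²)) = 59895/((206*529)) = 59895/108974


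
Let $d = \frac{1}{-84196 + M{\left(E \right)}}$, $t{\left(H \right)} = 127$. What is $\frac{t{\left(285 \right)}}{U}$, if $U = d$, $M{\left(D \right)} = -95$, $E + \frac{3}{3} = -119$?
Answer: $-10704957$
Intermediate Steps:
$E = -120$ ($E = -1 - 119 = -120$)
$d = - \frac{1}{84291}$ ($d = \frac{1}{-84196 - 95} = \frac{1}{-84291} = - \frac{1}{84291} \approx -1.1864 \cdot 10^{-5}$)
$U = - \frac{1}{84291} \approx -1.1864 \cdot 10^{-5}$
$\frac{t{\left(285 \right)}}{U} = \frac{127}{- \frac{1}{84291}} = 127 \left(-84291\right) = -10704957$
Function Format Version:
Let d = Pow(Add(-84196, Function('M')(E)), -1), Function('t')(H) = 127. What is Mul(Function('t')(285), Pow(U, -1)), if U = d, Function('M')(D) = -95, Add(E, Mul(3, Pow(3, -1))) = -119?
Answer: -10704957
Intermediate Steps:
E = -120 (E = Add(-1, -119) = -120)
d = Rational(-1, 84291) (d = Pow(Add(-84196, -95), -1) = Pow(-84291, -1) = Rational(-1, 84291) ≈ -1.1864e-5)
U = Rational(-1, 84291) ≈ -1.1864e-5
Mul(Function('t')(285), Pow(U, -1)) = Mul(127, Pow(Rational(-1, 84291), -1)) = Mul(127, -84291) = -10704957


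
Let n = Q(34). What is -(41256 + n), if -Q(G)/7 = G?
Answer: -41018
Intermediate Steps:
Q(G) = -7*G
n = -238 (n = -7*34 = -238)
-(41256 + n) = -(41256 - 238) = -1*41018 = -41018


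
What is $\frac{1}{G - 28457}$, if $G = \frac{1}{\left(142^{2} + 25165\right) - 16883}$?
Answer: $- \frac{28446}{809487821} \approx -3.5141 \cdot 10^{-5}$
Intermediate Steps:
$G = \frac{1}{28446}$ ($G = \frac{1}{\left(20164 + 25165\right) - 16883} = \frac{1}{45329 - 16883} = \frac{1}{28446} \approx 3.5154 \cdot 10^{-5}$)
$\frac{1}{G - 28457} = \frac{1}{\frac{1}{28446} - 28457} = \frac{1}{- \frac{809487821}{28446}} = - \frac{28446}{809487821}$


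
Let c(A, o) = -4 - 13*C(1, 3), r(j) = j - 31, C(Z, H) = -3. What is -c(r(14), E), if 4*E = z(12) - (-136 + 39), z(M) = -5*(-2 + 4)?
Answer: -35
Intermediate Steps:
z(M) = -10 (z(M) = -5*2 = -10)
E = 87/4 (E = (-10 - (-136 + 39))/4 = (-10 - 1*(-97))/4 = (-10 + 97)/4 = (¼)*87 = 87/4 ≈ 21.750)
r(j) = -31 + j
c(A, o) = 35 (c(A, o) = -4 - 13*(-3) = -4 + 39 = 35)
-c(r(14), E) = -1*35 = -35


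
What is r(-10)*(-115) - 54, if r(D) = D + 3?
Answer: 751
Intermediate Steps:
r(D) = 3 + D
r(-10)*(-115) - 54 = (3 - 10)*(-115) - 54 = -7*(-115) - 54 = 805 - 54 = 751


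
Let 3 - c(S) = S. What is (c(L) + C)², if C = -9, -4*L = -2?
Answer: 169/4 ≈ 42.250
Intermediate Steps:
L = ½ (L = -¼*(-2) = ½ ≈ 0.50000)
c(S) = 3 - S
(c(L) + C)² = ((3 - 1*½) - 9)² = ((3 - ½) - 9)² = (5/2 - 9)² = (-13/2)² = 169/4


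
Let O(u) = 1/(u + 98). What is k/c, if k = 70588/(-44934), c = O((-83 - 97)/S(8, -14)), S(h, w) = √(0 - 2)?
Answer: -3458812/22467 - 1058820*I*√2/7489 ≈ -153.95 - 199.95*I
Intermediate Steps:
S(h, w) = I*√2 (S(h, w) = √(-2) = I*√2)
O(u) = 1/(98 + u)
c = 1/(98 + 90*I*√2) (c = 1/(98 + (-83 - 97)/((I*√2))) = 1/(98 - (-90)*I*√2) = 1/(98 + 90*I*√2) ≈ 0.0037979 - 0.0049325*I)
k = -35294/22467 (k = 70588*(-1/44934) = -35294/22467 ≈ -1.5709)
k/c = -35294/(22467*(49/12902 - 45*I*√2/12902))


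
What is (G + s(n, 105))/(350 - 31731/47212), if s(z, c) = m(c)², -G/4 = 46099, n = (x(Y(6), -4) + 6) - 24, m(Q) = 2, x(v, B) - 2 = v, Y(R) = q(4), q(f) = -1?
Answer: -8705515104/16492469 ≈ -527.85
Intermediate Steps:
Y(R) = -1
x(v, B) = 2 + v
n = -17 (n = ((2 - 1) + 6) - 24 = (1 + 6) - 24 = 7 - 24 = -17)
G = -184396 (G = -4*46099 = -184396)
s(z, c) = 4 (s(z, c) = 2² = 4)
(G + s(n, 105))/(350 - 31731/47212) = (-184396 + 4)/(350 - 31731/47212) = -184392/(350 - 31731*1/47212) = -184392/(350 - 31731/47212) = -184392/16492469/47212 = -184392*47212/16492469 = -8705515104/16492469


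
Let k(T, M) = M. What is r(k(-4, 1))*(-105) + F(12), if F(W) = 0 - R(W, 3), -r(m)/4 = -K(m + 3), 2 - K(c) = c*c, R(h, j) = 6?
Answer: 5874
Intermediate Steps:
K(c) = 2 - c**2 (K(c) = 2 - c*c = 2 - c**2)
r(m) = 8 - 4*(3 + m)**2 (r(m) = -(-4)*(2 - (m + 3)**2) = -(-4)*(2 - (3 + m)**2) = -4*(-2 + (3 + m)**2) = 8 - 4*(3 + m)**2)
F(W) = -6 (F(W) = 0 - 1*6 = 0 - 6 = -6)
r(k(-4, 1))*(-105) + F(12) = (8 - 4*(3 + 1)**2)*(-105) - 6 = (8 - 4*4**2)*(-105) - 6 = (8 - 4*16)*(-105) - 6 = (8 - 64)*(-105) - 6 = -56*(-105) - 6 = 5880 - 6 = 5874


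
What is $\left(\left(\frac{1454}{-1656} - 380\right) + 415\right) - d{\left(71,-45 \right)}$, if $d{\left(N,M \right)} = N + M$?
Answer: $\frac{6725}{828} \approx 8.122$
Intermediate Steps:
$d{\left(N,M \right)} = M + N$
$\left(\left(\frac{1454}{-1656} - 380\right) + 415\right) - d{\left(71,-45 \right)} = \left(\left(\frac{1454}{-1656} - 380\right) + 415\right) - \left(-45 + 71\right) = \left(\left(1454 \left(- \frac{1}{1656}\right) - 380\right) + 415\right) - 26 = \left(\left(- \frac{727}{828} - 380\right) + 415\right) - 26 = \left(- \frac{315367}{828} + 415\right) - 26 = \frac{28253}{828} - 26 = \frac{6725}{828}$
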